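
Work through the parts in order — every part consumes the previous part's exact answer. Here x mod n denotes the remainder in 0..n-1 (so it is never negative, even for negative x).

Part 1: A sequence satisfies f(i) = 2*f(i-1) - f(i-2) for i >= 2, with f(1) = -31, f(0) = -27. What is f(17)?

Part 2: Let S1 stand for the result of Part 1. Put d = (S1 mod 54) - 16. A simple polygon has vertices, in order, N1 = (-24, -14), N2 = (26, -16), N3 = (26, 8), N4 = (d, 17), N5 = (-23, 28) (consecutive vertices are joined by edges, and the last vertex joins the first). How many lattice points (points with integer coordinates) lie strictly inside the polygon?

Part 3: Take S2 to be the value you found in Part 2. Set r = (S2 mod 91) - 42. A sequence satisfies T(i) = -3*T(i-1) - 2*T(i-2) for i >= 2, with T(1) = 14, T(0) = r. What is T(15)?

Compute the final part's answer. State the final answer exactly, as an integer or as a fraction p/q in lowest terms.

Part 1: f(2) = 2*(-31) - 1*(-27) = -35; iterating: f(2)=-35, f(3)=-39, f(4)=-43, f(5)=-47, f(6)=-51, f(7)=-55, f(8)=-59, f(9)=-63, f(10)=-67, f(11)=-71, f(12)=-75, f(13)=-79, f(14)=-83, f(15)=-87, f(16)=-91, f(17)=-95; answer -95
Part 2: S1 = -95; d = -3; cross terms: (-24*-16 - 26*-14)=748, (26*8 - 26*-16)=624, (26*17 - -3*8)=466, (-3*28 - -23*17)=307, (-23*-14 - -24*28)=994; twice the area = |3139| = 3139; area = 3139/2; boundary points = 2 + 24 + 1 + 1 + 1 = 29; strictly interior points = area - boundary/2 + 1 = 1556; answer 1556
Part 3: S2 = 1556; r = -33; T(2) = -3*(14) - 2*(-33) = 24; iterating: T(2)=24, T(3)=-100, T(4)=252, T(5)=-556, T(6)=1164, T(7)=-2380, T(8)=4812, T(9)=-9676, T(10)=19404, T(11)=-38860, T(12)=77772, T(13)=-155596, T(14)=311244, T(15)=-622540; answer -622540

-622540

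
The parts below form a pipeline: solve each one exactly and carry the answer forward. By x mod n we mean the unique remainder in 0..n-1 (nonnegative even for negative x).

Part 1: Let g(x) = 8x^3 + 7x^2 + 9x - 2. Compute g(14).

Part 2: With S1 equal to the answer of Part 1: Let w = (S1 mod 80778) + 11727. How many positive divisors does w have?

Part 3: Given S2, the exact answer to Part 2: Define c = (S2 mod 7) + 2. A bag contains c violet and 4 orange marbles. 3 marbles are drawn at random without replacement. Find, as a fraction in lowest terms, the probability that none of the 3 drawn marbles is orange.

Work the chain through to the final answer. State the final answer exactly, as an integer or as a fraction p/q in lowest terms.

5/42

Part 1: 8*(14)^3 + 7*(14)^2 + 9*(14)^1 - 2 = (21952) + (1372) + (126) + (-2) = 23448; answer 23448
Part 2: S1 = 23448; w = 35175; 35175 = 3 * 5^2 * 7 * 67; number of divisors = (1+1) * (2+1) * (1+1) * (1+1) = 24; answer 24
Part 3: S2 = 24; c = 5; total draws C(9,3) = 84; favorable C(5,3) = 10; P = 5/42; answer 5/42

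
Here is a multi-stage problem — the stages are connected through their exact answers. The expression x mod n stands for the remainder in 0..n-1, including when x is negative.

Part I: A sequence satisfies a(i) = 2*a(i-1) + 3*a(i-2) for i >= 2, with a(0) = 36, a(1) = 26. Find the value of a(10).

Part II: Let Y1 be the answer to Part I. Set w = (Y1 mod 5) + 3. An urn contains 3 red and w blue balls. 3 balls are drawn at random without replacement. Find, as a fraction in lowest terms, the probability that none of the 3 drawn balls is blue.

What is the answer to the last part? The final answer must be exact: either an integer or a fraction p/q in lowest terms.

Part I: a(2) = 2*(26) + 3*(36) = 160; iterating: a(2)=160, a(3)=398, a(4)=1276, a(5)=3746, a(6)=11320, a(7)=33878, a(8)=101716, a(9)=305066, a(10)=915280; answer 915280
Part II: Y1 = 915280; w = 3; total draws C(6,3) = 20; favorable C(3,3) = 1; P = 1/20; answer 1/20

1/20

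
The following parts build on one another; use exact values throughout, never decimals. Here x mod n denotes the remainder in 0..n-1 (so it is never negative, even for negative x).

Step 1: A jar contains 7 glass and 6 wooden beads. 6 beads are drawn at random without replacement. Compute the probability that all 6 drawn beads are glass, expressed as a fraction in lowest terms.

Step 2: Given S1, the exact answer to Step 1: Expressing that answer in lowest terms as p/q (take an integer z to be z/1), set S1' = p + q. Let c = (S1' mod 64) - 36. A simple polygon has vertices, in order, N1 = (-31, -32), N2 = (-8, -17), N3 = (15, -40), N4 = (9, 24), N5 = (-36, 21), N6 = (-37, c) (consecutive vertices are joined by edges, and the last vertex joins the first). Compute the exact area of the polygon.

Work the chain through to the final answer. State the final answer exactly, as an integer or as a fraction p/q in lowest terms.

4465/2

Step 1: total draws C(13,6) = 1716; favorable C(7,6) = 7; P = 7/1716; answer 7/1716
Step 2: S1 = 7/1716; threaded value p + q = 1723; c = 23; cross terms: (-31*-17 - -8*-32)=271, (-8*-40 - 15*-17)=575, (15*24 - 9*-40)=720, (9*21 - -36*24)=1053, (-36*23 - -37*21)=-51, (-37*-32 - -31*23)=1897; twice the area = |4465| = 4465; area = 4465/2; answer 4465/2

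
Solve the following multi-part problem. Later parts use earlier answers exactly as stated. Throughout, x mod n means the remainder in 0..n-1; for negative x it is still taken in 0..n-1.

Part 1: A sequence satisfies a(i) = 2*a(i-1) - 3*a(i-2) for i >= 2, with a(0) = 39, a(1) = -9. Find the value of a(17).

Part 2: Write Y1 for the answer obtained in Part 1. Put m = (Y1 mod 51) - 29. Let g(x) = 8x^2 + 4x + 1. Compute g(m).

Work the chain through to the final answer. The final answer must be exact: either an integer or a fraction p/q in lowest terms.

Part 1: a(2) = 2*(-9) - 3*(39) = -135; iterating: a(2)=-135, a(3)=-243, a(4)=-81, a(5)=567, a(6)=1377, a(7)=1053, a(8)=-2025, a(9)=-7209, a(10)=-8343, a(11)=4941, a(12)=34911, a(13)=54999, a(14)=5265, a(15)=-154467, a(16)=-324729, a(17)=-186057; answer -186057
Part 2: Y1 = -186057; m = 13; 8*(13)^2 + 4*(13)^1 + 1 = (1352) + (52) + (1) = 1405; answer 1405

1405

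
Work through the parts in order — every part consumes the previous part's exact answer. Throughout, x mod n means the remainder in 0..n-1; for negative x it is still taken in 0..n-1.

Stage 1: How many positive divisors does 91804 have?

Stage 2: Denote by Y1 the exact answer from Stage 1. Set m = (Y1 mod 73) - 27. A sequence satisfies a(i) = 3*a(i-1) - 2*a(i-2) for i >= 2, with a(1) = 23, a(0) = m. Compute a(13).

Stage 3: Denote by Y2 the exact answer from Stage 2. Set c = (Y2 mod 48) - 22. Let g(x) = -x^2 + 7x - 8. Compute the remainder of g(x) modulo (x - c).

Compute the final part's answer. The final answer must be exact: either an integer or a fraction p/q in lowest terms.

-206

Stage 1: 91804 = 2^2 * 59 * 389; number of divisors = (2+1) * (1+1) * (1+1) = 12; answer 12
Stage 2: Y1 = 12; m = -15; a(2) = 3*(23) - 2*(-15) = 99; iterating: a(2)=99, a(3)=251, a(4)=555, a(5)=1163, a(6)=2379, a(7)=4811, a(8)=9675, a(9)=19403, a(10)=38859, a(11)=77771, a(12)=155595, a(13)=311243; answer 311243
Stage 3: Y2 = 311243; c = -11; remainder = value at the root: -1*(-11)^2 + 7*(-11)^1 - 8 = (-121) + (-77) + (-8) = -206; answer -206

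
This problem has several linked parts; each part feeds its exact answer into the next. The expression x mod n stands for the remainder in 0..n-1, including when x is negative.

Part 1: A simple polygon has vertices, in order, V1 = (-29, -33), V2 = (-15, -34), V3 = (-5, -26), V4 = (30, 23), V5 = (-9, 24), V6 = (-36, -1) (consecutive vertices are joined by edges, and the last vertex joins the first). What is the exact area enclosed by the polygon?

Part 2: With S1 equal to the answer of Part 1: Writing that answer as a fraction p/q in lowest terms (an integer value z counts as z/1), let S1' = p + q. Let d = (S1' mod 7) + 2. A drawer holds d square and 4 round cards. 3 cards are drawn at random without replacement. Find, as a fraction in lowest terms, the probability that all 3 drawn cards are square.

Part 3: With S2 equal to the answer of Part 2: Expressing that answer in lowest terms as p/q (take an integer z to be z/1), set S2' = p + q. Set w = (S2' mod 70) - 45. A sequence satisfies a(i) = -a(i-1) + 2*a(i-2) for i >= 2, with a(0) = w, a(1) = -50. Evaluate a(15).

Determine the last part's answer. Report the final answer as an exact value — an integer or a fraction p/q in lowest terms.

Part 1: cross terms: (-29*-34 - -15*-33)=491, (-15*-26 - -5*-34)=220, (-5*23 - 30*-26)=665, (30*24 - -9*23)=927, (-9*-1 - -36*24)=873, (-36*-33 - -29*-1)=1159; twice the area = |4335| = 4335; area = 4335/2; answer 4335/2
Part 2: S1 = 4335/2; threaded value p + q = 4337; d = 6; total draws C(10,3) = 120; favorable C(6,3) = 20; P = 1/6; answer 1/6
Part 3: S2 = 1/6; threaded value p + q = 7; w = -38; a(2) = -1*(-50) + 2*(-38) = -26; iterating: a(2)=-26, a(3)=-74, a(4)=22, a(5)=-170, a(6)=214, a(7)=-554, a(8)=982, a(9)=-2090, a(10)=4054, a(11)=-8234, a(12)=16342, a(13)=-32810, a(14)=65494, a(15)=-131114; answer -131114

-131114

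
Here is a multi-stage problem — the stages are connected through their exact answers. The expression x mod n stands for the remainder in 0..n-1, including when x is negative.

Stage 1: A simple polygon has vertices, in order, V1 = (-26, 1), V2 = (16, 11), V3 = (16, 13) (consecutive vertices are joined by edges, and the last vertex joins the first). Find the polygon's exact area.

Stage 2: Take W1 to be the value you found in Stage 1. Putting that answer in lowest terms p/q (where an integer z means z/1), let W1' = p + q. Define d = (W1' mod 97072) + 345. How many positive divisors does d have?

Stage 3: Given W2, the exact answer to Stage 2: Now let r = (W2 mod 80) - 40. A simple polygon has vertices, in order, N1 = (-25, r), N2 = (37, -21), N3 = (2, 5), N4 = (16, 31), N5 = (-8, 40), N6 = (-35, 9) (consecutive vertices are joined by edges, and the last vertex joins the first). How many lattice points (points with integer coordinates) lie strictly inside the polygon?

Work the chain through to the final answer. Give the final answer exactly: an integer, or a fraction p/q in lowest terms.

Stage 1: cross terms: (-26*11 - 16*1)=-302, (16*13 - 16*11)=32, (16*1 - -26*13)=354; twice the area = |84| = 84; area = 42; answer 42
Stage 2: W1 = 42; threaded value p + q = 43; d = 388; 388 = 2^2 * 97; number of divisors = (2+1) * (1+1) = 6; answer 6
Stage 3: W2 = 6; r = -34; cross terms: (-25*-21 - 37*-34)=1783, (37*5 - 2*-21)=227, (2*31 - 16*5)=-18, (16*40 - -8*31)=888, (-8*9 - -35*40)=1328, (-35*-34 - -25*9)=1415; twice the area = |5623| = 5623; area = 5623/2; boundary points = 1 + 1 + 2 + 3 + 1 + 1 = 9; strictly interior points = area - boundary/2 + 1 = 2808; answer 2808

2808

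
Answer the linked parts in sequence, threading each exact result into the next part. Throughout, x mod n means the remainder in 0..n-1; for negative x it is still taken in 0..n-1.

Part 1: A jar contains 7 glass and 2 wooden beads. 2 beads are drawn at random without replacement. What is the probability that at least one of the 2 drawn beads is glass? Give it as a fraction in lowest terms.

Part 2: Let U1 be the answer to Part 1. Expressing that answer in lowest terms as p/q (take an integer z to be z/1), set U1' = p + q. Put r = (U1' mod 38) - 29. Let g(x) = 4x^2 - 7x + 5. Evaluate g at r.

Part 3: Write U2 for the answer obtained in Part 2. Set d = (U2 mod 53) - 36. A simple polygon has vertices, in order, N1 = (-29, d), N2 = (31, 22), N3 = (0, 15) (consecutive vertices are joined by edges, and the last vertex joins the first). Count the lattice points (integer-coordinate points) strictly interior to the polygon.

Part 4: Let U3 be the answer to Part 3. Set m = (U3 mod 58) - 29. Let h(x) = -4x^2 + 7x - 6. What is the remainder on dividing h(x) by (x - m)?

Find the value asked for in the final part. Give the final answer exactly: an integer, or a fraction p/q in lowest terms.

-2142

Part 1: total draws C(9,2) = 36; complement C(2,2) = 1; favorable 36 - 1 = 35; P = 35/36; answer 35/36
Part 2: U1 = 35/36; threaded value p + q = 71; r = 4; 4*(4)^2 - 7*(4)^1 + 5 = (64) + (-28) + (5) = 41; answer 41
Part 3: U2 = 41; d = 5; cross terms: (-29*22 - 31*5)=-793, (31*15 - 0*22)=465, (0*5 - -29*15)=435; twice the area = |107| = 107; area = 107/2; boundary points = 1 + 1 + 1 = 3; strictly interior points = area - boundary/2 + 1 = 53; answer 53
Part 4: U3 = 53; m = 24; remainder = value at the root: -4*(24)^2 + 7*(24)^1 - 6 = (-2304) + (168) + (-6) = -2142; answer -2142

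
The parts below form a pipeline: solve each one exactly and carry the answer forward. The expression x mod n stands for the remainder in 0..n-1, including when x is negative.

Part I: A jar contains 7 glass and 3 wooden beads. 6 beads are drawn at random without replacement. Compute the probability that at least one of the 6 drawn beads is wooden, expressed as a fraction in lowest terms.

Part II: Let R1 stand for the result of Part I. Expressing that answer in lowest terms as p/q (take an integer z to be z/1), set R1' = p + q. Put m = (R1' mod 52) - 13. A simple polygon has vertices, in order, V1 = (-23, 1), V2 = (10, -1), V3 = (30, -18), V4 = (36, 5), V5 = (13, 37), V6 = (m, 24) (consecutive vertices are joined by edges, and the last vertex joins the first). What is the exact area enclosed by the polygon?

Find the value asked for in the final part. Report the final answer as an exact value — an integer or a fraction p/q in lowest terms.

Part I: total draws C(10,6) = 210; complement C(7,6) = 7; favorable 210 - 7 = 203; P = 29/30; answer 29/30
Part II: R1 = 29/30; threaded value p + q = 59; m = -6; cross terms: (-23*-1 - 10*1)=13, (10*-18 - 30*-1)=-150, (30*5 - 36*-18)=798, (36*37 - 13*5)=1267, (13*24 - -6*37)=534, (-6*1 - -23*24)=546; twice the area = |3008| = 3008; area = 1504; answer 1504

1504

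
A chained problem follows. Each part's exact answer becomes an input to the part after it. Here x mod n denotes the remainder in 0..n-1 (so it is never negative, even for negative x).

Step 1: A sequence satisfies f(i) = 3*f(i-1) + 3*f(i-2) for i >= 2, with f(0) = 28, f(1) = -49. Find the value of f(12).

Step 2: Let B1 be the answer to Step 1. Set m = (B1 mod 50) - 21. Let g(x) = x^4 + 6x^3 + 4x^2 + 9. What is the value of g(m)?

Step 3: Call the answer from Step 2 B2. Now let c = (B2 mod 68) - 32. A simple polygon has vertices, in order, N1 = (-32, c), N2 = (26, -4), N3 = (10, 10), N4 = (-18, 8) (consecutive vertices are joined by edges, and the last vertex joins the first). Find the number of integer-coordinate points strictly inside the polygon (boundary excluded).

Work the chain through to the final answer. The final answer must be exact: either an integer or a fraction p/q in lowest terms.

287

Step 1: f(2) = 3*(-49) + 3*(28) = -63; iterating: f(2)=-63, f(3)=-336, f(4)=-1197, f(5)=-4599, f(6)=-17388, f(7)=-65961, f(8)=-250047, f(9)=-948024, f(10)=-3594213, f(11)=-13626711, f(12)=-51662772; answer -51662772
Step 2: B1 = -51662772; m = 7; 1*(7)^4 + 6*(7)^3 + 4*(7)^2 + 9 = (2401) + (2058) + (196) + (9) = 4664; answer 4664
Step 3: B2 = 4664; c = 8; cross terms: (-32*-4 - 26*8)=-80, (26*10 - 10*-4)=300, (10*8 - -18*10)=260, (-18*8 - -32*8)=112; twice the area = |592| = 592; area = 296; boundary points = 2 + 2 + 2 + 14 = 20; strictly interior points = area - boundary/2 + 1 = 287; answer 287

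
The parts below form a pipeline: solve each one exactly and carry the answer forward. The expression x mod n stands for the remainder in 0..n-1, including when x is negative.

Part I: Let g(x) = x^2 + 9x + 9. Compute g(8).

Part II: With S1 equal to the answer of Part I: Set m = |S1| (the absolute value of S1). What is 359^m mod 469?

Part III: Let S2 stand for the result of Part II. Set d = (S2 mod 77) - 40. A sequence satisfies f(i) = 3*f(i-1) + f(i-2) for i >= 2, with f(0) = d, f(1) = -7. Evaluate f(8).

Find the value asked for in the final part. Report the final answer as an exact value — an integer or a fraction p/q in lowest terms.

Part I: 1*(8)^2 + 9*(8)^1 + 9 = (64) + (72) + (9) = 145; answer 145
Part II: S1 = 145; m = 145; squarings mod 469: 359^1=359, 359^2=375, 359^4=394, 359^8=466, 359^16=9, 359^32=81, 359^64=464, 359^128=25; 359^145 = 359^1 * 359^16 * 359^128 = 107 (mod 469); answer 107
Part III: S2 = 107; d = -10; f(2) = 3*(-7) + 1*(-10) = -31; iterating: f(2)=-31, f(3)=-100, f(4)=-331, f(5)=-1093, f(6)=-3610, f(7)=-11923, f(8)=-39379; answer -39379

-39379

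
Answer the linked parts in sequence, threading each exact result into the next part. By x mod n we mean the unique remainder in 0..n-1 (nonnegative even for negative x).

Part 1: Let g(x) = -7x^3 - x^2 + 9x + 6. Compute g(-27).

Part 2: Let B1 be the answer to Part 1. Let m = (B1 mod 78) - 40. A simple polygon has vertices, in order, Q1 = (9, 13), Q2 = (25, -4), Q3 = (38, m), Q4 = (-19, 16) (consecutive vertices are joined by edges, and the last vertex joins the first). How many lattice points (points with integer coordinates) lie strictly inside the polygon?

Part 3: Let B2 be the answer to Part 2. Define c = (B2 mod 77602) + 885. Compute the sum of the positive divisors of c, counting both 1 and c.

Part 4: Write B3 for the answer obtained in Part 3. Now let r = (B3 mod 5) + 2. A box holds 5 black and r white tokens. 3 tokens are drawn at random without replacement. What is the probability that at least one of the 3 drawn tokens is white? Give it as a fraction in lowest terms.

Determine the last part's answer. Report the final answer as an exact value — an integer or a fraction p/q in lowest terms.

37/42

Part 1: -7*(-27)^3 - 1*(-27)^2 + 9*(-27)^1 + 6 = (137781) + (-729) + (-243) + (6) = 136815; answer 136815
Part 2: B1 = 136815; m = -37; cross terms: (9*-4 - 25*13)=-361, (25*-37 - 38*-4)=-773, (38*16 - -19*-37)=-95, (-19*13 - 9*16)=-391; twice the area = |-1620| = 1620; area = 810; boundary points = 1 + 1 + 1 + 1 = 4; strictly interior points = area - boundary/2 + 1 = 809; answer 809
Part 3: B2 = 809; c = 1694; 1694 = 2 * 7 * 11^2; sigma = (1 + 2) * (1 + 7) * (1 + 11 + 121) = 3 * 8 * 133 = 3192; answer 3192
Part 4: B3 = 3192; r = 4; total draws C(9,3) = 84; complement C(5,3) = 10; favorable 84 - 10 = 74; P = 37/42; answer 37/42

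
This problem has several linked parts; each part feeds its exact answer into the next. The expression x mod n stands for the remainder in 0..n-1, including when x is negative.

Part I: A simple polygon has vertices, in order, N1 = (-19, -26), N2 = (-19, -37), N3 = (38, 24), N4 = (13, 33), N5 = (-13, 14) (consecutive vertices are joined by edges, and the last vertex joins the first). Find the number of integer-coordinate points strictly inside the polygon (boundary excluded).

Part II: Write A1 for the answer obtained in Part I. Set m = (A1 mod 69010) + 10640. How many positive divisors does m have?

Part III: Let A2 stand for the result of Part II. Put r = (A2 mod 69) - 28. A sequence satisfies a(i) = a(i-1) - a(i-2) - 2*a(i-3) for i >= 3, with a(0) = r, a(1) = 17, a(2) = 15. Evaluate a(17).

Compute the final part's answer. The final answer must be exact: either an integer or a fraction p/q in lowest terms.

Part I: cross terms: (-19*-37 - -19*-26)=209, (-19*24 - 38*-37)=950, (38*33 - 13*24)=942, (13*14 - -13*33)=611, (-13*-26 - -19*14)=604; twice the area = |3316| = 3316; area = 1658; boundary points = 11 + 1 + 1 + 1 + 2 = 16; strictly interior points = area - boundary/2 + 1 = 1651; answer 1651
Part II: A1 = 1651; m = 12291; 12291 = 3 * 17 * 241; number of divisors = (1+1) * (1+1) * (1+1) = 8; answer 8
Part III: A2 = 8; r = -20; a(3) = 1*(15) - 1*(17) - 2*(-20) = 38; iterating: a(3)=38, a(4)=-11, a(5)=-79, a(6)=-144, a(7)=-43, a(8)=259, a(9)=590, a(10)=417, a(11)=-691, a(12)=-2288, a(13)=-2431, a(14)=1239, a(15)=8246, a(16)=11869, a(17)=1145; answer 1145

1145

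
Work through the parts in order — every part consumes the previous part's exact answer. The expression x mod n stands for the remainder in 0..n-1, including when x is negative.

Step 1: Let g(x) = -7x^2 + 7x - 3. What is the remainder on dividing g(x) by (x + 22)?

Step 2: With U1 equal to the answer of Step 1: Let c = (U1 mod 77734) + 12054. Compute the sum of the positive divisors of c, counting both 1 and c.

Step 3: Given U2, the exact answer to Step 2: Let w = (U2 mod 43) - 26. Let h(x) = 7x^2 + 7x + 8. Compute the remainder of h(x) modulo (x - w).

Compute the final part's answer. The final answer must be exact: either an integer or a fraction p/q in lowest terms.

Step 1: remainder = value at the root: -7*(-22)^2 + 7*(-22)^1 - 3 = (-3388) + (-154) + (-3) = -3545; answer -3545
Step 2: U1 = -3545; c = 86243; 86243 is prime, so its only divisors are 1 and 86243; sigma = 1 + 86243 = 86244; answer 86244
Step 3: U2 = 86244; w = 3; remainder = value at the root: 7*(3)^2 + 7*(3)^1 + 8 = (63) + (21) + (8) = 92; answer 92

92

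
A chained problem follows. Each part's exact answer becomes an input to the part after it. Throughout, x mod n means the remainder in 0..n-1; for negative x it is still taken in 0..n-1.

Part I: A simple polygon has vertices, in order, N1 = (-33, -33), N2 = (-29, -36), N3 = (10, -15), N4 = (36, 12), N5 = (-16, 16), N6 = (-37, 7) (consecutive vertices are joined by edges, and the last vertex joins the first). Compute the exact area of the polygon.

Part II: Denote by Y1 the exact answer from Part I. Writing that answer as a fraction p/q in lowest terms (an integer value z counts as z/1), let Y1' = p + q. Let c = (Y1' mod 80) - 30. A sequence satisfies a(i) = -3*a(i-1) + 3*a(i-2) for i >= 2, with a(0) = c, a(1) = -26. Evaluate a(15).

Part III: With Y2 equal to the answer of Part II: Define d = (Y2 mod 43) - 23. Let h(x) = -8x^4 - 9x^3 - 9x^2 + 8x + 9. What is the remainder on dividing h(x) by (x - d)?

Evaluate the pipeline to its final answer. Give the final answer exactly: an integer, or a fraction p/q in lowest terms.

Part I: cross terms: (-33*-36 - -29*-33)=231, (-29*-15 - 10*-36)=795, (10*12 - 36*-15)=660, (36*16 - -16*12)=768, (-16*7 - -37*16)=480, (-37*-33 - -33*7)=1452; twice the area = |4386| = 4386; area = 2193; answer 2193
Part II: Y1 = 2193; threaded value p + q = 2194; c = 4; a(2) = -3*(-26) + 3*(4) = 90; iterating: a(2)=90, a(3)=-348, a(4)=1314, a(5)=-4986, a(6)=18900, a(7)=-71658, a(8)=271674, a(9)=-1029996, a(10)=3905010, a(11)=-14805018, a(12)=56130084, a(13)=-212805306, a(14)=806806170, a(15)=-3058834428; answer -3058834428
Part III: Y2 = -3058834428; d = 4; remainder = value at the root: -8*(4)^4 - 9*(4)^3 - 9*(4)^2 + 8*(4)^1 + 9 = (-2048) + (-576) + (-144) + (32) + (9) = -2727; answer -2727

-2727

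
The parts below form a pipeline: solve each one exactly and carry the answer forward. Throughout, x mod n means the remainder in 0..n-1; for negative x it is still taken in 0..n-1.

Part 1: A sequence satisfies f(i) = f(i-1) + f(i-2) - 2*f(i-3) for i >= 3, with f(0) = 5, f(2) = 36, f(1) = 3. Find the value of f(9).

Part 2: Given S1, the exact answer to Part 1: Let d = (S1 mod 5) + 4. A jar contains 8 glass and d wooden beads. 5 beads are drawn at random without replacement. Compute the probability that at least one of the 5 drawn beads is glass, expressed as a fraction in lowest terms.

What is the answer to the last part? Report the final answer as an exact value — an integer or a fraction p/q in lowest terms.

Part 1: f(3) = 1*(36) + 1*(3) - 2*(5) = 29; iterating: f(3)=29, f(4)=59, f(5)=16, f(6)=17, f(7)=-85, f(8)=-100, f(9)=-219; answer -219
Part 2: S1 = -219; d = 5; total draws C(13,5) = 1287; complement C(5,5) = 1; favorable 1287 - 1 = 1286; P = 1286/1287; answer 1286/1287

1286/1287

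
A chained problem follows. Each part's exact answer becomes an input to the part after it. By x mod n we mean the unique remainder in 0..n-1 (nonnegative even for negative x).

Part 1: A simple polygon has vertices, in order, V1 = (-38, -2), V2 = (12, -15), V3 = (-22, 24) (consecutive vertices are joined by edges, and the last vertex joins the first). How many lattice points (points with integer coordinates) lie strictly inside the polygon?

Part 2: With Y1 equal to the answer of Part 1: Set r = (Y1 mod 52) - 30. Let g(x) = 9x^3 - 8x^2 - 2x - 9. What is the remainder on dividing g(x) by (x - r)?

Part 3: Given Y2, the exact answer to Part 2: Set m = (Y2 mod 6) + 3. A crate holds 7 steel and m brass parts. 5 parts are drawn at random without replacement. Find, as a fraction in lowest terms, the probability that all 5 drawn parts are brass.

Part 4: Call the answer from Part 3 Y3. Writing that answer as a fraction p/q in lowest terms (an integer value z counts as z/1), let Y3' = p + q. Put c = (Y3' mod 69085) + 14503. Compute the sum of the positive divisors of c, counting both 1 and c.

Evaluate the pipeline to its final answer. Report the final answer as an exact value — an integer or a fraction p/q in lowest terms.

30480

Part 1: cross terms: (-38*-15 - 12*-2)=594, (12*24 - -22*-15)=-42, (-22*-2 - -38*24)=956; twice the area = |1508| = 1508; area = 754; boundary points = 1 + 1 + 2 = 4; strictly interior points = area - boundary/2 + 1 = 753; answer 753
Part 2: Y1 = 753; r = -5; remainder = value at the root: 9*(-5)^3 - 8*(-5)^2 - 2*(-5)^1 - 9 = (-1125) + (-200) + (10) + (-9) = -1324; answer -1324
Part 3: Y2 = -1324; m = 5; total draws C(12,5) = 792; favorable C(5,5) = 1; P = 1/792; answer 1/792
Part 4: Y3 = 1/792; threaded value p + q = 793; c = 15296; 15296 = 2^6 * 239; sigma = (1 + 2 + 4 + 8 + 16 + 32 + 64) * (1 + 239) = 127 * 240 = 30480; answer 30480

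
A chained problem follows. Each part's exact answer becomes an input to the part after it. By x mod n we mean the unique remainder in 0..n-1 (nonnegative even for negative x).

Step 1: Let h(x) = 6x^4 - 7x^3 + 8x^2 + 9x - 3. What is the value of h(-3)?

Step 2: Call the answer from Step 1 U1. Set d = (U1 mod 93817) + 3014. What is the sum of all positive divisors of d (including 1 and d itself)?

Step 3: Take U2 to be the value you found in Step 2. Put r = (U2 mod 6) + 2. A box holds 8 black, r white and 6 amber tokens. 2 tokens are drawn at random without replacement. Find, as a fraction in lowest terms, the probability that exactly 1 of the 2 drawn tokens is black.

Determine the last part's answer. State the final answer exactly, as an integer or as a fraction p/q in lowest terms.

8/15

Step 1: 6*(-3)^4 - 7*(-3)^3 + 8*(-3)^2 + 9*(-3)^1 - 3 = (486) + (189) + (72) + (-27) + (-3) = 717; answer 717
Step 2: U1 = 717; d = 3731; 3731 = 7 * 13 * 41; sigma = (1 + 7) * (1 + 13) * (1 + 41) = 8 * 14 * 42 = 4704; answer 4704
Step 3: U2 = 4704; r = 2; total draws C(16,2) = 120; favorable C(8,1)*C(8,1) = 64; P = 8/15; answer 8/15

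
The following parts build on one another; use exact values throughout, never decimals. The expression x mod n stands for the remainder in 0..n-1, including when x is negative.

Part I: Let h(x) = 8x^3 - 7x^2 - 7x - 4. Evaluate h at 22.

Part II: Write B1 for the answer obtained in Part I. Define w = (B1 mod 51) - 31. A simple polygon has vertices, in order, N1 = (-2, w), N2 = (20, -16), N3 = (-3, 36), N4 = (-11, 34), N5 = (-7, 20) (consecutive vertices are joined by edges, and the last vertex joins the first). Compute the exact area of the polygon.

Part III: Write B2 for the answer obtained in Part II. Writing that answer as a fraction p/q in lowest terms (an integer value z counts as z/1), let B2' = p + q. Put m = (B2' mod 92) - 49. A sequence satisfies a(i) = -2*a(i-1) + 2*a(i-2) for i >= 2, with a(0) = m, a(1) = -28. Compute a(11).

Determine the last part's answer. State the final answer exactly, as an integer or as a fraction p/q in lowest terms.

-404608

Part I: 8*(22)^3 - 7*(22)^2 - 7*(22)^1 - 4 = (85184) + (-3388) + (-154) + (-4) = 81638; answer 81638
Part II: B1 = 81638; w = 7; cross terms: (-2*-16 - 20*7)=-108, (20*36 - -3*-16)=672, (-3*34 - -11*36)=294, (-11*20 - -7*34)=18, (-7*7 - -2*20)=-9; twice the area = |867| = 867; area = 867/2; answer 867/2
Part III: B2 = 867/2; threaded value p + q = 869; m = -8; a(2) = -2*(-28) + 2*(-8) = 40; iterating: a(2)=40, a(3)=-136, a(4)=352, a(5)=-976, a(6)=2656, a(7)=-7264, a(8)=19840, a(9)=-54208, a(10)=148096, a(11)=-404608; answer -404608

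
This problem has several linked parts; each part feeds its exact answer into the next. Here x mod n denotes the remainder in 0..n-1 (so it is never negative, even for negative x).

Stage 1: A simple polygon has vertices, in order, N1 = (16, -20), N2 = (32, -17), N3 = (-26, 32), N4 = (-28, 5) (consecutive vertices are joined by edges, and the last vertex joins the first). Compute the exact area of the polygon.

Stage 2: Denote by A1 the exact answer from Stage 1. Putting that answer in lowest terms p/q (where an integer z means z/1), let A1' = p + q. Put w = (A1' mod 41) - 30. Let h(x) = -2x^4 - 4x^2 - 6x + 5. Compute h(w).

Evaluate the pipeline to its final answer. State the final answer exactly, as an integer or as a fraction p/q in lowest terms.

Stage 1: cross terms: (16*-17 - 32*-20)=368, (32*32 - -26*-17)=582, (-26*5 - -28*32)=766, (-28*-20 - 16*5)=480; twice the area = |2196| = 2196; area = 1098; answer 1098
Stage 2: A1 = 1098; threaded value p + q = 1099; w = 3; -2*(3)^4 - 4*(3)^2 - 6*(3)^1 + 5 = (-162) + (-36) + (-18) + (5) = -211; answer -211

-211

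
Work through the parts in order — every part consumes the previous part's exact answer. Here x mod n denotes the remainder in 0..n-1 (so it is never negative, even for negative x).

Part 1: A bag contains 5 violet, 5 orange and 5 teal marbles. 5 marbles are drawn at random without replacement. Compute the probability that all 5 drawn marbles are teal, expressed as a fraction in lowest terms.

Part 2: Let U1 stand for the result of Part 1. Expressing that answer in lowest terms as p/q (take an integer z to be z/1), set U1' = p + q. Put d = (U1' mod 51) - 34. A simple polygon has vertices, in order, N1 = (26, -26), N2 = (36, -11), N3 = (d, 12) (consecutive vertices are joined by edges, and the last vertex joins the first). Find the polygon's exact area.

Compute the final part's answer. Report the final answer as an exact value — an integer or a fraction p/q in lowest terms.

Part 1: total draws C(15,5) = 3003; favorable C(5,5) = 1; P = 1/3003; answer 1/3003
Part 2: U1 = 1/3003; threaded value p + q = 3004; d = 12; cross terms: (26*-11 - 36*-26)=650, (36*12 - 12*-11)=564, (12*-26 - 26*12)=-624; twice the area = |590| = 590; area = 295; answer 295

295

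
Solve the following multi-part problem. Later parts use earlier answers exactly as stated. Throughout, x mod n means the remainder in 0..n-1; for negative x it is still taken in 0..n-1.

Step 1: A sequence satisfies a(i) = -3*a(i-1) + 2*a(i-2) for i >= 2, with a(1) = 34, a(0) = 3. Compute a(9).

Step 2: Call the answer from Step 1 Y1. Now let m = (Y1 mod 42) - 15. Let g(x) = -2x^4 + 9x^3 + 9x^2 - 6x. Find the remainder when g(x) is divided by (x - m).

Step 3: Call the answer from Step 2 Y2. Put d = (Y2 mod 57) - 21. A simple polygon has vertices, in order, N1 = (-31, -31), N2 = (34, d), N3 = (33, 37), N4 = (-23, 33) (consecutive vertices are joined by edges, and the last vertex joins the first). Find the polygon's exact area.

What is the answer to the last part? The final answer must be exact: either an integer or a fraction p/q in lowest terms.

3346

Step 1: a(2) = -3*(34) + 2*(3) = -96; iterating: a(2)=-96, a(3)=356, a(4)=-1260, a(5)=4492, a(6)=-15996, a(7)=56972, a(8)=-202908, a(9)=722668; answer 722668
Step 2: Y1 = 722668; m = 1; remainder = value at the root: -2*(1)^4 + 9*(1)^3 + 9*(1)^2 - 6*(1)^1 = (-2) + (9) + (9) + (-6) = 10; answer 10
Step 3: Y2 = 10; d = -11; cross terms: (-31*-11 - 34*-31)=1395, (34*37 - 33*-11)=1621, (33*33 - -23*37)=1940, (-23*-31 - -31*33)=1736; twice the area = |6692| = 6692; area = 3346; answer 3346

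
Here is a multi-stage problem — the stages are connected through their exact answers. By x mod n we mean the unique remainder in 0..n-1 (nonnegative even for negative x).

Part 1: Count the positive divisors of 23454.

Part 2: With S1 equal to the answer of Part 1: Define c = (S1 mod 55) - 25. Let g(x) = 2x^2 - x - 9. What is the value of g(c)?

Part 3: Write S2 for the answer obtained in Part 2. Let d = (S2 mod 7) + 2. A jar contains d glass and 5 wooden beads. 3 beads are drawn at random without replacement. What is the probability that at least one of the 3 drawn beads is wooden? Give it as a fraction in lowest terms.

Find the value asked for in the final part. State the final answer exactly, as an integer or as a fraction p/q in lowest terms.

Part 1: 23454 = 2 * 3^2 * 1303; number of divisors = (1+1) * (2+1) * (1+1) = 12; answer 12
Part 2: S1 = 12; c = -13; 2*(-13)^2 - 1*(-13)^1 - 9 = (338) + (13) + (-9) = 342; answer 342
Part 3: S2 = 342; d = 8; total draws C(13,3) = 286; complement C(8,3) = 56; favorable 286 - 56 = 230; P = 115/143; answer 115/143

115/143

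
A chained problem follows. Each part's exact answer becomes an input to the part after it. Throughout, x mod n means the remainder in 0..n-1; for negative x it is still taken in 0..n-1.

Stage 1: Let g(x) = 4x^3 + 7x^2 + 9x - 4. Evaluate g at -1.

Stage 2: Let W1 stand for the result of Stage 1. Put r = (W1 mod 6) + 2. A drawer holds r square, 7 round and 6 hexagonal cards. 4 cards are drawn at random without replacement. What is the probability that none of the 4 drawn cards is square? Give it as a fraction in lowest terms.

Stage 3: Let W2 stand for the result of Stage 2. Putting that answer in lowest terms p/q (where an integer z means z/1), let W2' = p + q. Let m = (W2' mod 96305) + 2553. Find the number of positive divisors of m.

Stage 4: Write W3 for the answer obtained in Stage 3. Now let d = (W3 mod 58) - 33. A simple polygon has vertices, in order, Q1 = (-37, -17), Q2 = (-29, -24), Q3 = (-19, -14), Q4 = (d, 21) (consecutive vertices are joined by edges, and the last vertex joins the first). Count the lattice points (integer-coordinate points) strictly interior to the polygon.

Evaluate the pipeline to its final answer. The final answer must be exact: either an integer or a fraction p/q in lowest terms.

387

Stage 1: 4*(-1)^3 + 7*(-1)^2 + 9*(-1)^1 - 4 = (-4) + (7) + (-9) + (-4) = -10; answer -10
Stage 2: W1 = -10; r = 4; total draws C(17,4) = 2380; favorable C(13,4) = 715; P = 143/476; answer 143/476
Stage 3: W2 = 143/476; threaded value p + q = 619; m = 3172; 3172 = 2^2 * 13 * 61; number of divisors = (2+1) * (1+1) * (1+1) = 12; answer 12
Stage 4: W3 = 12; d = -21; cross terms: (-37*-24 - -29*-17)=395, (-29*-14 - -19*-24)=-50, (-19*21 - -21*-14)=-693, (-21*-17 - -37*21)=1134; twice the area = |786| = 786; area = 393; boundary points = 1 + 10 + 1 + 2 = 14; strictly interior points = area - boundary/2 + 1 = 387; answer 387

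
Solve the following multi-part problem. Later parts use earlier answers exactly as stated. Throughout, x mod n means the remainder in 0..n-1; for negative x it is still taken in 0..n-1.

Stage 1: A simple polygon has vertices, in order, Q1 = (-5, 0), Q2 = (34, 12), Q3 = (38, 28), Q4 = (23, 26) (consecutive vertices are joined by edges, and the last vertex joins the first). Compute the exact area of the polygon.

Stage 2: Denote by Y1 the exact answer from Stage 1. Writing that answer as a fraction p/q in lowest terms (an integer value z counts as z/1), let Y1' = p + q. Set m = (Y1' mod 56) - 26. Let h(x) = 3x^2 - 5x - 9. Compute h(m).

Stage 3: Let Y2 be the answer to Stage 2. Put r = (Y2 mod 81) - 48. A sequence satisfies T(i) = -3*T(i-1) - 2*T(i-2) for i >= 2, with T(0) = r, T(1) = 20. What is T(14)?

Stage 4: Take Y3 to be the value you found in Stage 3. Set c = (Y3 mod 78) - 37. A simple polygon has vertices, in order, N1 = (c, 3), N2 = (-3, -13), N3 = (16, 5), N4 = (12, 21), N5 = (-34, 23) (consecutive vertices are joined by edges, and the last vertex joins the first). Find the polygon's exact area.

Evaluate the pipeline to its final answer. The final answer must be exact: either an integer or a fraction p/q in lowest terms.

Stage 1: cross terms: (-5*12 - 34*0)=-60, (34*28 - 38*12)=496, (38*26 - 23*28)=344, (23*0 - -5*26)=130; twice the area = |910| = 910; area = 455; answer 455
Stage 2: Y1 = 455; threaded value p + q = 456; m = -18; 3*(-18)^2 - 5*(-18)^1 - 9 = (972) + (90) + (-9) = 1053; answer 1053
Stage 3: Y2 = 1053; r = -48; T(2) = -3*(20) - 2*(-48) = 36; iterating: T(2)=36, T(3)=-148, T(4)=372, T(5)=-820, T(6)=1716, T(7)=-3508, T(8)=7092, T(9)=-14260, T(10)=28596, T(11)=-57268, T(12)=114612, T(13)=-229300, T(14)=458676; answer 458676
Stage 4: Y3 = 458676; c = -1; cross terms: (-1*-13 - -3*3)=22, (-3*5 - 16*-13)=193, (16*21 - 12*5)=276, (12*23 - -34*21)=990, (-34*3 - -1*23)=-79; twice the area = |1402| = 1402; area = 701; answer 701

701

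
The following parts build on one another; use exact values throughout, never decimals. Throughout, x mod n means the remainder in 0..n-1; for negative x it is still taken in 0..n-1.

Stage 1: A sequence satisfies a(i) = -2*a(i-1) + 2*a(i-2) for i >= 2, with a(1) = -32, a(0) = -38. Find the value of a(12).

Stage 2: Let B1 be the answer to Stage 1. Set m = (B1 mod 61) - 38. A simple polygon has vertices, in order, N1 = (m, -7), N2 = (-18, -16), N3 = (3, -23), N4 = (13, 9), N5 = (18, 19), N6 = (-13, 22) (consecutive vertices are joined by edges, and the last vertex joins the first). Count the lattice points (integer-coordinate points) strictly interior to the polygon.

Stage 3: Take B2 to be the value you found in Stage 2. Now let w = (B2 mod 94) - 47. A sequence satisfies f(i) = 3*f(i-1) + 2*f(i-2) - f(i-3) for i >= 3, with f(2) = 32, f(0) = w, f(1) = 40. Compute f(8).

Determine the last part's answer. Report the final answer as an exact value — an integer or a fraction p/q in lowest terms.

Stage 1: a(2) = -2*(-32) + 2*(-38) = -12; iterating: a(2)=-12, a(3)=-40, a(4)=56, a(5)=-192, a(6)=496, a(7)=-1376, a(8)=3744, a(9)=-10240, a(10)=27968, a(11)=-76416, a(12)=208768; answer 208768
Stage 2: B1 = 208768; m = -12; cross terms: (-12*-16 - -18*-7)=66, (-18*-23 - 3*-16)=462, (3*9 - 13*-23)=326, (13*19 - 18*9)=85, (18*22 - -13*19)=643, (-13*-7 - -12*22)=355; twice the area = |1937| = 1937; area = 1937/2; boundary points = 3 + 7 + 2 + 5 + 1 + 1 = 19; strictly interior points = area - boundary/2 + 1 = 960; answer 960
Stage 3: B2 = 960; w = -27; f(3) = 3*(32) + 2*(40) - 1*(-27) = 203; iterating: f(3)=203, f(4)=633, f(5)=2273, f(6)=7882, f(7)=27559, f(8)=96168; answer 96168

96168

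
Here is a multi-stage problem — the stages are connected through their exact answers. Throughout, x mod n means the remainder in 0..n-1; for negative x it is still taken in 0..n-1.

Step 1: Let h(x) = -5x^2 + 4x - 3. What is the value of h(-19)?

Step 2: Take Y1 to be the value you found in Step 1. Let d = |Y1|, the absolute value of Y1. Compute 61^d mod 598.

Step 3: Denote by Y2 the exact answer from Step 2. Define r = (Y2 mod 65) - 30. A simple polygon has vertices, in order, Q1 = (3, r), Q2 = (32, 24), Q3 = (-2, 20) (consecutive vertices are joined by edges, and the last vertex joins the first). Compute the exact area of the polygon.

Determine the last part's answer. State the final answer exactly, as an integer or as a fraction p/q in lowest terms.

Step 1: -5*(-19)^2 + 4*(-19)^1 - 3 = (-1805) + (-76) + (-3) = -1884; answer -1884
Step 2: Y1 = -1884; d = 1884; squarings mod 598: 61^1=61, 61^2=133, 61^4=347, 61^8=211, 61^16=269, 61^32=3, 61^64=9, 61^128=81, 61^256=581, 61^512=289, 61^1024=399; 61^1884 = 61^4 * 61^8 * 61^16 * 61^64 * 61^256 * 61^512 * 61^1024 = 443 (mod 598); answer 443
Step 3: Y2 = 443; r = 23; cross terms: (3*24 - 32*23)=-664, (32*20 - -2*24)=688, (-2*23 - 3*20)=-106; twice the area = |-82| = 82; area = 41; answer 41

41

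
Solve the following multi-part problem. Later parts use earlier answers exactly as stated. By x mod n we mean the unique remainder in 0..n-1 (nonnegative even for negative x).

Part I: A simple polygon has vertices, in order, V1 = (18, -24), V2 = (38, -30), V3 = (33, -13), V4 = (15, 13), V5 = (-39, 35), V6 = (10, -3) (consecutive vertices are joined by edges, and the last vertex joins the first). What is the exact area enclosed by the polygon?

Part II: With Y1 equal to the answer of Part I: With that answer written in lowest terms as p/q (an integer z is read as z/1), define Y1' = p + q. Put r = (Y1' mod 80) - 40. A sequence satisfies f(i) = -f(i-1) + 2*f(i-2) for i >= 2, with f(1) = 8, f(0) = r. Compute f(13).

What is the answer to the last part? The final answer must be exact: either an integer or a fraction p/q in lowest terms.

Part I: cross terms: (18*-30 - 38*-24)=372, (38*-13 - 33*-30)=496, (33*13 - 15*-13)=624, (15*35 - -39*13)=1032, (-39*-3 - 10*35)=-233, (10*-24 - 18*-3)=-186; twice the area = |2105| = 2105; area = 2105/2; answer 2105/2
Part II: Y1 = 2105/2; threaded value p + q = 2107; r = -13; f(2) = -1*(8) + 2*(-13) = -34; iterating: f(2)=-34, f(3)=50, f(4)=-118, f(5)=218, f(6)=-454, f(7)=890, f(8)=-1798, f(9)=3578, f(10)=-7174, f(11)=14330, f(12)=-28678, f(13)=57338; answer 57338

57338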